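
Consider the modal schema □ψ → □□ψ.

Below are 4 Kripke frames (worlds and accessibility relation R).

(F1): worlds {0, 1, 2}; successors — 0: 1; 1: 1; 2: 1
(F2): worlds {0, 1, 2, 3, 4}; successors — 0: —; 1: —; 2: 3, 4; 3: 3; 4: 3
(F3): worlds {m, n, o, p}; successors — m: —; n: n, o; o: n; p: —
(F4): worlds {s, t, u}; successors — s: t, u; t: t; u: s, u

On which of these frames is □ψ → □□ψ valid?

(F1), (F2)

Frame correspondent (Sahlqvist): ∀x ∀y ∀z (Rxy ∧ Ryz → Rxz) — i.e. transitivity.
(F1): condition met.
(F2): condition met.
(F3): fails — Ron and Rno but not Roo.
(F4): fails — Rus and Rst but not Rut.
Valid on: (F1), (F2).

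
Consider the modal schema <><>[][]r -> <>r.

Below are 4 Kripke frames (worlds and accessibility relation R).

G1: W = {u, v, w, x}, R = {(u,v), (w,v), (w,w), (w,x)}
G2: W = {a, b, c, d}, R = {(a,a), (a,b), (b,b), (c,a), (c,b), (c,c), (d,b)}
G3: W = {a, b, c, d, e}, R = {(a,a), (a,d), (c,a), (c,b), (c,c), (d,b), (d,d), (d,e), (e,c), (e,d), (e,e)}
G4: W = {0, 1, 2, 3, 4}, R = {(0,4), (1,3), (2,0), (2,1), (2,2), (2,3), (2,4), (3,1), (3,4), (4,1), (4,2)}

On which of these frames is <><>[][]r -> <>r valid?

G2

Frame correspondent (Sahlqvist): forall x forall y (x R^2 y -> exists w (y R^2 w & xRw)) — i.e. a generalized confluence (Geach) condition.
G1: fails — wR²v but no t with vR²t and wRt.
G2: holds.
G3: fails — aR²b but no w with bR²w and aRw.
G4: fails — 1R²1 but no w with 1R²w and 1Rw.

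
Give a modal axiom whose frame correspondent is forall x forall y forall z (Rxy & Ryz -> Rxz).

□p → □□p

This is transitivity; the standard corresponding axiom is 4: □p → □□p.
Suppose □p→□□p is valid. Take Rxy, Ryz and set V(p)={w : Rxw}. Then □p at x, so □□p at x, so □p at y, so p at z, i.e. Rxz.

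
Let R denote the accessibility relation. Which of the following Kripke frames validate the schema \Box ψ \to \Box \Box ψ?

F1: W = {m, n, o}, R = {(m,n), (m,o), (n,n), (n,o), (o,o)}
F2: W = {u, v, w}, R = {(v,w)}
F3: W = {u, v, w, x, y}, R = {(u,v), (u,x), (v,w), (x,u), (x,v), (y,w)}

F1, F2

Frame correspondent (Sahlqvist): \forall x \forall y \forall z (Rxy \wedge Ryz \to Rxz) — i.e. transitivity.
F1: satisfies the condition.
F2: satisfies the condition.
F3: fails — Ruv and Rvw but not Ruw.
Valid on: F1, F2.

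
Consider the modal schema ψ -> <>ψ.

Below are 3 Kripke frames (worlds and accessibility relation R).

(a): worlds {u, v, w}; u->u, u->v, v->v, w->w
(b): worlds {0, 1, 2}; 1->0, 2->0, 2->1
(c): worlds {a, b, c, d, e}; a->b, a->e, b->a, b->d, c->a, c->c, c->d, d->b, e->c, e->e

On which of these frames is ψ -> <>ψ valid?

(a)

This is the axiom for reflexivity; its first-order frame correspondent is forall x Rxx.
(a): condition met.
(b): fails — world 0 does not see itself.
(c): fails — world a does not see itself.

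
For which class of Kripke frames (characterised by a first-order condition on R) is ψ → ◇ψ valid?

This schema is equivalent to the T axiom □ψ → ψ.
Its frame correspondent is reflexivity — ∀x Rxx.

reflexivity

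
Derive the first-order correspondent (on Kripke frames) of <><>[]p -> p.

forall x forall y (x R^2 y -> exists w (yRw & x = w))

This is a Sahlqvist (Geach-type) schema ◇^2□^1p → □^0◇^0p.
Minimal-valuation argument: fix x; take any y with xR^2y and any z with xR^0z. Set V(p) to the set of worlds R-reachable from y in exactly 1 step. Then □^1p holds at y, so the antecedent holds at x; validity forces ◇^0p at z, giving a w with zR^0w and yR^1w.
First-order correspondent: forall x forall y (x R^2 y -> exists w (yRw & x = w)).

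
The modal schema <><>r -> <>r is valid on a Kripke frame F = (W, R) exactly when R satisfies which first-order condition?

Replacing r by ¬r and contraposing gives the equivalent schema □r → □□r.
Suppose □r→□□r is valid. Take Rxy, Ryz and set V(r)={w : Rxw}. Then □r at x, so □□r at x, so □r at y, so r at z, i.e. Rxz.
The converse is a direct semantic check.
Frame condition: forall x forall y forall z (Rxy & Ryz -> Rxz).

transitivity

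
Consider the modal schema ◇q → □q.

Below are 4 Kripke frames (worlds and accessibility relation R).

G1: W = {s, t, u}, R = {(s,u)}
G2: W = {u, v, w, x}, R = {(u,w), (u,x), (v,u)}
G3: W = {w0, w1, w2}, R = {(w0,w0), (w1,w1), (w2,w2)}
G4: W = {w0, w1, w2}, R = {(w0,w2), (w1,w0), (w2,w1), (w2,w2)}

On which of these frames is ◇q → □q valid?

G1, G3

Frame correspondent (Sahlqvist): ∀x ∀y ∀z (Rxy ∧ Rxz → y = z) — i.e. partial functionality.
G1: holds.
G2: fails — u sees both w and x.
G3: holds.
G4: fails — w2 sees both w1 and w2.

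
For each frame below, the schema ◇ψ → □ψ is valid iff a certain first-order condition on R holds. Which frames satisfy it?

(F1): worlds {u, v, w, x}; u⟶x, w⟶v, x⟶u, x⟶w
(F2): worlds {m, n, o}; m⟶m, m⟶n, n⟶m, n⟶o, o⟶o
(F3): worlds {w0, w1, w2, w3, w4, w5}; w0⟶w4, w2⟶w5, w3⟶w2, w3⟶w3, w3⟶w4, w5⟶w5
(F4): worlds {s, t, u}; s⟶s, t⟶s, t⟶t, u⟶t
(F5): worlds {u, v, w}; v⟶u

(F5)

Frame correspondent (Sahlqvist): ∀x ∀y ∀z (Rxy ∧ Rxz → y = z) — i.e. partial functionality.
(F1): fails — x sees both u and w.
(F2): fails — m sees both m and n.
(F3): fails — w3 sees both w2 and w3.
(F4): fails — t sees both s and t.
(F5): satisfies the condition.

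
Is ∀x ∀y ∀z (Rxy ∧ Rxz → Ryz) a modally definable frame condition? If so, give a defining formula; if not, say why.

Yes: it is the Euclidean property, defined by the 5 schema ◇q → □◇q.

Yes, by ◇q → □◇q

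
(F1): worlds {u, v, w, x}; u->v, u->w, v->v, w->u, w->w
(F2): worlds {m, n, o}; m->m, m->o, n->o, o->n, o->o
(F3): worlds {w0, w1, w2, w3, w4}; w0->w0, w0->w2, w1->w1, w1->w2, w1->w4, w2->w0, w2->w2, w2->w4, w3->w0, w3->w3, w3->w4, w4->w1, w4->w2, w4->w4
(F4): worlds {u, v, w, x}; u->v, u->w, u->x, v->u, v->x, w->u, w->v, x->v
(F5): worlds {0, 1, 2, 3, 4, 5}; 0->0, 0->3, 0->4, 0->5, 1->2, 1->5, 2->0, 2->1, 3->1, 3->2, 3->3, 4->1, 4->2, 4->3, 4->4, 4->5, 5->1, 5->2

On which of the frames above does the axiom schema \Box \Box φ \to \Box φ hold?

Frame correspondent (Sahlqvist): \forall x \forall y (Rxy \to \exists z (Rxz \wedge Rzy)) — i.e. density.
(F1): condition met.
(F2): condition met.
(F3): condition met.
(F4): fails — Ruw but no z with Ruz and Rzw.
(F5): fails — R21 but no z with R2z and Rz1.
Valid on: (F1), (F2), (F3).

(F1), (F2), (F3)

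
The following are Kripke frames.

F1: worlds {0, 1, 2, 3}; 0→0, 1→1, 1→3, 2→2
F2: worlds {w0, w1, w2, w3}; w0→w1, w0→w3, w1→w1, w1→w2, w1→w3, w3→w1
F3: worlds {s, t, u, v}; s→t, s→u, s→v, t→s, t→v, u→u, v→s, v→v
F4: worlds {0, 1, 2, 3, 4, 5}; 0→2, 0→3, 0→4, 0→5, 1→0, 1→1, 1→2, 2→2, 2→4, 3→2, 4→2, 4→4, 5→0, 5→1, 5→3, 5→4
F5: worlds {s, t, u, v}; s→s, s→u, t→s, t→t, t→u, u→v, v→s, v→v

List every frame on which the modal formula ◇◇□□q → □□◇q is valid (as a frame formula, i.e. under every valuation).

F4, F5

This is the axiom for a generalized confluence (Geach) condition; its first-order frame correspondent is ∀x ∀y ∀z ((xR²y ∧ xR²z) → ∃w (yR²w ∧ zRw)).
F1: fails — 1R²1, 1R²3 but no w with 1R²w and 3Rw.
F2: fails — w0R²w1, w0R²w2 but no w with w1R²w and w2Rw.
F3: fails — sR²u, sR²v but no w with uR²w and vRw.
F4: holds.
F5: holds.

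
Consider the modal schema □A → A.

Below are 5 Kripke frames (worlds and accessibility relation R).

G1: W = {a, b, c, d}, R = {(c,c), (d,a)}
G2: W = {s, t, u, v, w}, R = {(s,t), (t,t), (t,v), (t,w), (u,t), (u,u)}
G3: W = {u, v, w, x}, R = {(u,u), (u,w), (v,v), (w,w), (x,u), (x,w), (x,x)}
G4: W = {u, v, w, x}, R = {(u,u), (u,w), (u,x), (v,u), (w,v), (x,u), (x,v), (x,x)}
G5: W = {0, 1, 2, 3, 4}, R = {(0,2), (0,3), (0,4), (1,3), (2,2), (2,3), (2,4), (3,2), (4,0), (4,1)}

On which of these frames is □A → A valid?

G3

This is the axiom for reflexivity; its first-order frame correspondent is ∀x Rxx.
G1: fails — world a does not see itself.
G2: fails — world s does not see itself.
G3: condition met.
G4: fails — world v does not see itself.
G5: fails — world 0 does not see itself.
Valid on: G3.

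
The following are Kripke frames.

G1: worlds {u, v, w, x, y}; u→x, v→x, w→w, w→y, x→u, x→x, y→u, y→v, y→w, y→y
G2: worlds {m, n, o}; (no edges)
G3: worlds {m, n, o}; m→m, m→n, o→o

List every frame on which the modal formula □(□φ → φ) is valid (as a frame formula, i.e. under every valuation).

G2

Frame correspondent (Sahlqvist): ∀x ∀y (Rxy → Ryy) — i.e. shift-reflexivity.
G1: fails — Rxu but not Ruu.
G2: holds.
G3: fails — Rmn but not Rnn.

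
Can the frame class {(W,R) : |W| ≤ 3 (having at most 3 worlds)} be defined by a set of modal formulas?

Not modally definable

Any modally definable frame class is closed under disjoint unions.
Any modal formula valid on each of 4 disjoint one-world frames is valid on their disjoint union (validity is preserved under disjoint unions). Each one-world frame has |W|=1≤3, but the union has |W|=4.
Hence having at most 3 worlds is not modally definable.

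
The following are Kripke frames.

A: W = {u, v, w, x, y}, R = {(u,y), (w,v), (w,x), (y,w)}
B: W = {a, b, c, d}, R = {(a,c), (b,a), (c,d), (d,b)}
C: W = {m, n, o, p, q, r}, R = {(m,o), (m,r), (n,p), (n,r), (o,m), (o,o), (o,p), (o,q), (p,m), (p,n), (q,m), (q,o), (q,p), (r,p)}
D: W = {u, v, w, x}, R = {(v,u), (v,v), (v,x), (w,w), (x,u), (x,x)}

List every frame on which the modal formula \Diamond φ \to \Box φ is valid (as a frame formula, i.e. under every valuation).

This is the axiom for partial functionality; its first-order frame correspondent is \forall x \forall y \forall z (Rxy \wedge Rxz \to y = z).
A: fails — w sees both v and x.
B: ✓.
C: fails — m sees both o and r.
D: fails — v sees both u and v.
Valid on: B.

B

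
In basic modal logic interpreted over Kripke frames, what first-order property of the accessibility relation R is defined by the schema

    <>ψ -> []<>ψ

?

Suppose ◇ψ→□◇ψ is valid. Take Rxy, Rxz and set V(ψ)={y}. Then ◇ψ at x, so □◇ψ at x, so ◇ψ at z, so some w with Rzw has ψ; w=y, i.e. Rzy. By symmetry of the argument, Ryz.

The Euclidean property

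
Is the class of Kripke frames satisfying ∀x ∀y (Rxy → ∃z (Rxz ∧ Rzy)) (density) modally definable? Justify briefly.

Definable; □□p → □p defines it

Yes: it is density, defined by the C4 schema □□p → □p.
Suppose □□p→□p is valid. Take Rxy and set V(p)={w : xR²w}. Then □□p at x, so □p at x, so p at y, i.e. ∃z(Rxz∧Rzy).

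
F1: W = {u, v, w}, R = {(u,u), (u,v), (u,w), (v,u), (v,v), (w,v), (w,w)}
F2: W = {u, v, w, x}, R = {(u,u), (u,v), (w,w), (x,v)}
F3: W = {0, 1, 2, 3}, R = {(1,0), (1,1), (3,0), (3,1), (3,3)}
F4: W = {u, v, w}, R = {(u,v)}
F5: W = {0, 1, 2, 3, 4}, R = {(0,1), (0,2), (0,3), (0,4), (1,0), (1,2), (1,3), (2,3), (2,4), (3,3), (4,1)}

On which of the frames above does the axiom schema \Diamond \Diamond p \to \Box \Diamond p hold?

This is the axiom for a generalized confluence (Geach) condition; its first-order frame correspondent is \forall x \forall y \forall z ((x R^2 y \wedge xRz) \to \exists w (y = w \wedge zRw)).
F1: fails — uR²u, uRw but no t with u=t and wRt.
F2: fails — uR²u, uRv but no t with u=t and vRt.
F3: fails — 1R²0, 1R0 but no w with 0=w and 0Rw.
F4: ✓.
F5: fails — 0R²0, 0R2 but no w with 0=w and 2Rw.

F4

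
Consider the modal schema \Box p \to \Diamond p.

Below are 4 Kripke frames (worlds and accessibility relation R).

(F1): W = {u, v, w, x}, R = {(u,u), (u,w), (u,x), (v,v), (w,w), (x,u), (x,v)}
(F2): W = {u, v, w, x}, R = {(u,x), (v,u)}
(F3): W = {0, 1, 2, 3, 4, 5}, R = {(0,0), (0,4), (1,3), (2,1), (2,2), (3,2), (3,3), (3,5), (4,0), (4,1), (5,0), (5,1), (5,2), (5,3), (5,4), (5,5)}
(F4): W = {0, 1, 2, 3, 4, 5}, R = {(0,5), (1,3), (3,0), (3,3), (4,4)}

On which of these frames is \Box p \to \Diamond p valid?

Frame correspondent (Sahlqvist): \forall x \exists y Rxy — i.e. seriality.
(F1): ✓.
(F2): fails — world w has no successor.
(F3): ✓.
(F4): fails — world 2 has no successor.
Valid on: (F1), (F3).

(F1), (F3)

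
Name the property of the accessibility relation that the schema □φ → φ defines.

Suppose □φ→φ is valid. At any x set V(φ)={w : Rxw}. Then □φ holds at x, so φ holds at x, i.e. Rxx.
The converse is a direct semantic check.
Frame condition: ∀x Rxx.

Reflexivity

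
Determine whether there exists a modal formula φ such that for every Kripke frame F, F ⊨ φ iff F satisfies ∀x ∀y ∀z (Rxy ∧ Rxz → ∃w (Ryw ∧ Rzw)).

Definable; ◇□q → □◇q defines it

The condition is convergence. A defining modal formula is ◇□q → □◇q.
Suppose ◇□q→□◇q is valid. Take Rxy, Rxz and set V(q)={w : Ryw}. Then □q at y so ◇□q at x, so □◇q at x, so ◇q at z, giving w with Rzw and Ryw.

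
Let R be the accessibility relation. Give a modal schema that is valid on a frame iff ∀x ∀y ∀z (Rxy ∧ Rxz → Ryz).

A defining formula is ◇q → □◇q (the 5 axiom).
Suppose ◇q→□◇q is valid. Take Rxy, Rxz and set V(q)={y}. Then ◇q at x, so □◇q at x, so ◇q at z, so some w with Rzw has q; w=y, i.e. Rzy. By symmetry of the argument, Ryz.

◇q → □◇q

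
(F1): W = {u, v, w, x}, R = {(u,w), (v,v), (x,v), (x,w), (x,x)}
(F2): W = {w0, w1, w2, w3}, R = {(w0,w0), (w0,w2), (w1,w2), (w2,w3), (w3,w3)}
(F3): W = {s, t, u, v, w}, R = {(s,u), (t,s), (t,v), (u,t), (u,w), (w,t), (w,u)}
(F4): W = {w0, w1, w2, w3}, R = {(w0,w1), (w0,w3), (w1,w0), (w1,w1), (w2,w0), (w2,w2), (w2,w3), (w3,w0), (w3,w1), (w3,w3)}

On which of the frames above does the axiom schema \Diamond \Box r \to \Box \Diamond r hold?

The schema corresponds to convergence: \forall x \forall y \forall z (Rxy \wedge Rxz \to \exists w (Ryw \wedge Rzw)).
(F1): fails — Ruw and Ruw but w and w have no common successor.
(F2): fails — Rw0w2 and Rw0w0 but w2 and w0 have no common successor.
(F3): fails — Rtv and Rtv but v and v have no common successor.
(F4): condition met.
Valid on: (F4).

(F4)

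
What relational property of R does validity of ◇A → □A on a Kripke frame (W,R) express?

partial functionality

Suppose ◇A→□A is valid. Take Rxy, Rxz and set V(A)={y}. Then ◇A at x, so □A at x, so A at z, i.e. z=y.
Conversely, any frame satisfying ∀x ∀y ∀z (Rxy ∧ Rxz → y = z) validates the schema.
Frame condition: ∀x ∀y ∀z (Rxy ∧ Rxz → y = z).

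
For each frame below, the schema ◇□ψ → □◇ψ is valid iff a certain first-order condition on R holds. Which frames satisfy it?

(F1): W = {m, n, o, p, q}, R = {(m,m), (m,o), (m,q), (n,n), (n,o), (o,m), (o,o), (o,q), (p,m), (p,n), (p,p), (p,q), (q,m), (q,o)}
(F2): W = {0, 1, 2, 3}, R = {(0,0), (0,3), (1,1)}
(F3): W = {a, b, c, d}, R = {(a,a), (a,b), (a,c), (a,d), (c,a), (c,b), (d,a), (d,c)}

This is the axiom for convergence; its first-order frame correspondent is ∀x ∀y ∀z (Rxy ∧ Rxz → ∃w (Ryw ∧ Rzw)).
(F1): condition met.
(F2): fails — R00 and R03 but 0 and 3 have no common successor.
(F3): fails — Rab and Rab but b and b have no common successor.

(F1)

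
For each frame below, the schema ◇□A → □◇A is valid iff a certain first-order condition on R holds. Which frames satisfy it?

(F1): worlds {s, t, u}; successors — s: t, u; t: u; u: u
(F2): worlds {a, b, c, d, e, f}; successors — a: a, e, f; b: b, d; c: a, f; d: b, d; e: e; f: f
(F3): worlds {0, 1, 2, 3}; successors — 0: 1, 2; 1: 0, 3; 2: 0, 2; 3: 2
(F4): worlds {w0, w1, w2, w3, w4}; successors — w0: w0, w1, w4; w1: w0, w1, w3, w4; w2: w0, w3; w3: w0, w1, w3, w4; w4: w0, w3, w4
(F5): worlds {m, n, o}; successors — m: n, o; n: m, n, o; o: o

Frame correspondent (Sahlqvist): ∀x ∀y ∀z (Rxy ∧ Rxz → ∃w (Ryw ∧ Rzw)) — i.e. convergence.
(F1): condition met.
(F2): fails — Rae and Raf but e and f have no common successor.
(F3): condition met.
(F4): condition met.
(F5): condition met.
Valid on: (F1), (F3), (F4), (F5).

(F1), (F3), (F4), (F5)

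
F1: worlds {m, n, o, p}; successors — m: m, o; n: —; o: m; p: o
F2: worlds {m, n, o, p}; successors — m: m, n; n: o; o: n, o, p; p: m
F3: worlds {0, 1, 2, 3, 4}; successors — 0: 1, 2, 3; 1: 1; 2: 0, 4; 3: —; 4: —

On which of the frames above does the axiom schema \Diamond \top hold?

The schema corresponds to seriality: \forall x \exists y Rxy.
F1: fails — world n has no successor.
F2: ✓.
F3: fails — world 3 has no successor.

F2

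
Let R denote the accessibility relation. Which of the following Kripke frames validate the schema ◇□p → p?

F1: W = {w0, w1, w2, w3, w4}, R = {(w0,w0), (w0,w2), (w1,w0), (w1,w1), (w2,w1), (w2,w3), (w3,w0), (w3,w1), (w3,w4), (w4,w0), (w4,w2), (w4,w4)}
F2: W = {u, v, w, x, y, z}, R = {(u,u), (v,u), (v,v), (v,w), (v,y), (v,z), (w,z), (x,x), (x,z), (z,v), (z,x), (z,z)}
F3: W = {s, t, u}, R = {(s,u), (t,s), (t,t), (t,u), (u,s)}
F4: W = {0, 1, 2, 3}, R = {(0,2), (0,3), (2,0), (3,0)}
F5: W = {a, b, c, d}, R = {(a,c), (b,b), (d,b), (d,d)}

The schema corresponds to symmetry: ∀x ∀y (Rxy → Ryx).
F1: fails — Rw1w0 but not Rw0w1.
F2: fails — Rvw but not Rwv.
F3: fails — Rts but not Rst.
F4: ✓.
F5: fails — Rdb but not Rbd.
Valid on: F4.

F4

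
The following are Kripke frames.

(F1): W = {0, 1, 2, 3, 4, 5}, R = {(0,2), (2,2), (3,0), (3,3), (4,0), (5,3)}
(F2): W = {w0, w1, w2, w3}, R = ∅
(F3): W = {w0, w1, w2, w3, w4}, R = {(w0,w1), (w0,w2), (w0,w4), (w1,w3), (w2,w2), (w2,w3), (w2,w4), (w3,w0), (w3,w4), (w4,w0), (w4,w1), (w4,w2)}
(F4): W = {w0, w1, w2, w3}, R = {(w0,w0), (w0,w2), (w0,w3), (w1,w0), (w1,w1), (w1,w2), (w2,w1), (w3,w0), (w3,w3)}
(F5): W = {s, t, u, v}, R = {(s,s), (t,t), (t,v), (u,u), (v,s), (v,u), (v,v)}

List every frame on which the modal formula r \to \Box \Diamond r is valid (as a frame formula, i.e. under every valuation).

(F2)

This is the axiom for symmetry; its first-order frame correspondent is \forall x \forall y (Rxy \to Ryx).
(F1): fails — R02 but not R20.
(F2): holds.
(F3): fails — Rw1w3 but not Rw3w1.
(F4): fails — Rw1w0 but not Rw0w1.
(F5): fails — Rtv but not Rvt.
Valid on: (F2).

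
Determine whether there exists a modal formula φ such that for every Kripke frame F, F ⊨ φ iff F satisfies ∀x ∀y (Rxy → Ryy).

Yes, by □(□r → r)

Yes: it is shift-reflexivity, defined by the T□ schema □(□r → r).
Suppose □(□r→r) is valid. Take Rxy and set V(r)={w : Ryw}. Then at y, □r holds; since □(□r→r) at x, □r→r at y, so r at y, i.e. Ryy.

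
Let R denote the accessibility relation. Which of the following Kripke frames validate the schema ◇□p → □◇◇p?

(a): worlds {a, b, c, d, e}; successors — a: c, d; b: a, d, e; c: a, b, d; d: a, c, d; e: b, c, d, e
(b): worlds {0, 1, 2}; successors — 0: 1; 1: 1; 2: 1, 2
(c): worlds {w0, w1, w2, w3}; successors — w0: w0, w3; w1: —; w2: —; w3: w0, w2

(a), (b)

The schema corresponds to a generalized confluence (Geach) condition: ∀x ∀y ∀z ((xRy ∧ xRz) → ∃w (yRw ∧ zR²w)).
(a): holds.
(b): holds.
(c): fails — w3Rw0, w3Rw2 but no w with w0Rw and w2R²w.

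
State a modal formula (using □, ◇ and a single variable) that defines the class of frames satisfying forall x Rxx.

The condition is reflexivity. The T schema □r → r defines it.
Suppose □r→r is valid. At any x set V(r)={w : Rxw}. Then □r holds at x, so r holds at x, i.e. Rxx.

□r → r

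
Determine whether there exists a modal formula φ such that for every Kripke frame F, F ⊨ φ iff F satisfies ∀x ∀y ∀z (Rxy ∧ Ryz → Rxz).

Yes: it is transitivity, defined by the 4 schema □p → □□p.

Yes — defined by □p → □□p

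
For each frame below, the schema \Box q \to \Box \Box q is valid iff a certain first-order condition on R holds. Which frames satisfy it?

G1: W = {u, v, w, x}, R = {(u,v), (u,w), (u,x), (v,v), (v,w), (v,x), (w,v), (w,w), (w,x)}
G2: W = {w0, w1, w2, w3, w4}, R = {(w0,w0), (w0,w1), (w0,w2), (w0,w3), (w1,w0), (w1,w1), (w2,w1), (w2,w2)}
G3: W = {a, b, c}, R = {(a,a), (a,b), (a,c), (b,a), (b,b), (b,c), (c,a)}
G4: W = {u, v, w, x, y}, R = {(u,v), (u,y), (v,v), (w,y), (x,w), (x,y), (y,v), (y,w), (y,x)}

G1

The schema corresponds to transitivity: \forall x \forall y \forall z (Rxy \wedge Ryz \to Rxz).
G1: holds.
G2: fails — Rw1w0 and Rw0w2 but not Rw1w2.
G3: fails — Rca and Rab but not Rcb.
G4: fails — Ryx and Rxy but not Ryy.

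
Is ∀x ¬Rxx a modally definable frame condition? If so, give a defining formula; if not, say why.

Modal frame validity is preserved under surjective bounded morphisms.
The 4-cycle (worlds a,b,c,d with a→b→c→d→a) is irreflexive, and the map sending every world to a single reflexive point • is a surjective bounded morphism (forth: every edge maps to (•,•); back: every world has a successor). So any modal formula valid on the 4-cycle is also valid on the reflexive point, which is not irreflexive.
So no modal formula (or set of formulas) defines exactly the irreflexive frames.

No — not modally definable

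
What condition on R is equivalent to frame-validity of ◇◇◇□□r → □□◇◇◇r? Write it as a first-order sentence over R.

∀x ∀y ∀z ((xR³y ∧ xR²z) → ∃w (yR²w ∧ zR³w))

This is a Sahlqvist (Geach-type) schema ◇^3□^2r → □^2◇^3r.
First-order correspondent: ∀x ∀y ∀z ((xR³y ∧ xR²z) → ∃w (yR²w ∧ zR³w)).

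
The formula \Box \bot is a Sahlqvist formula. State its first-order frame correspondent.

Emptiness of R

□⊥ is valid iff no world has any successor (otherwise □⊥ fails at any world with one).
Conversely, any frame satisfying \forall x \forall y \neg Rxy validates the schema.
So the correspondent is emptiness of R.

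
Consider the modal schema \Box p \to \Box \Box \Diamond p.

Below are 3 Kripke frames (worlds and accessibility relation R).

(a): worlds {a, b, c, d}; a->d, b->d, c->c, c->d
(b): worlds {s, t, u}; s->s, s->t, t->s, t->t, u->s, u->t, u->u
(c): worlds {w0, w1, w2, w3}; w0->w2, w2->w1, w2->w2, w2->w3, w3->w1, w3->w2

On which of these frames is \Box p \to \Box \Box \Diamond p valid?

This is the axiom for a generalized confluence (Geach) condition; its first-order frame correspondent is \forall x \forall z (x R^2 z \to \exists w (xRw \wedge zRw)).
(a): fails — cR²d but no w with cRw and dRw.
(b): satisfies the condition.
(c): fails — w0R²w1 but no w with w0Rw and w1Rw.

(b)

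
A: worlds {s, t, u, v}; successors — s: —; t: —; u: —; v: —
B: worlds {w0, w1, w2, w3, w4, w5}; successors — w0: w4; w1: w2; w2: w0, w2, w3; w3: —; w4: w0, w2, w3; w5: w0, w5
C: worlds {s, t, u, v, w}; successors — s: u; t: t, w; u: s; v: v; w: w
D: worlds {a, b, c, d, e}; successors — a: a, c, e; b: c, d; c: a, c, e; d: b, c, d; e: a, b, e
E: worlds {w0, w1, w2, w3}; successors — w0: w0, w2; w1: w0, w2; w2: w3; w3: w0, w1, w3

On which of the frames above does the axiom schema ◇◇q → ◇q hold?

This is the axiom for transitivity; its first-order frame correspondent is ∀x ∀y ∀z (Rxy ∧ Ryz → Rxz).
A: ✓.
B: fails — Rw1w2 and Rw2w0 but not Rw1w0.
C: fails — Rus and Rsu but not Ruu.
D: fails — Rbc and Rce but not Rbe.
E: fails — Rw1w2 and Rw2w3 but not Rw1w3.

A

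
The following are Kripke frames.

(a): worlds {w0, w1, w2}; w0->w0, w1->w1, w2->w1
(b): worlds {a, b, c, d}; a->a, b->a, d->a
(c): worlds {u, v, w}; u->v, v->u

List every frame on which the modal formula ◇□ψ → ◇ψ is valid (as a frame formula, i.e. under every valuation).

This is the axiom for a generalized confluence (Geach) condition; its first-order frame correspondent is ∀x ∀y (xRy → ∃w (yRw ∧ xRw)).
(a): holds.
(b): holds.
(c): fails — uRv but no t with vRt and uRt.

(a), (b)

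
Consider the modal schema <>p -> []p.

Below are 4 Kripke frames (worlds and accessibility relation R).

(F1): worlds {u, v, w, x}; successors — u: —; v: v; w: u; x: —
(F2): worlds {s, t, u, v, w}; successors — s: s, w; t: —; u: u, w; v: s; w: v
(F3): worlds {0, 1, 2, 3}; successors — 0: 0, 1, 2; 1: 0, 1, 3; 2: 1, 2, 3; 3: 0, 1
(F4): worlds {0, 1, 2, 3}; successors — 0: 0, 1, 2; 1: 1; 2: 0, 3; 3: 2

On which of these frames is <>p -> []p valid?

The schema corresponds to partial functionality: forall x forall y forall z (Rxy & Rxz -> y = z).
(F1): ✓.
(F2): fails — s sees both s and w.
(F3): fails — 0 sees both 0 and 1.
(F4): fails — 0 sees both 0 and 1.
Valid on: (F1).

(F1)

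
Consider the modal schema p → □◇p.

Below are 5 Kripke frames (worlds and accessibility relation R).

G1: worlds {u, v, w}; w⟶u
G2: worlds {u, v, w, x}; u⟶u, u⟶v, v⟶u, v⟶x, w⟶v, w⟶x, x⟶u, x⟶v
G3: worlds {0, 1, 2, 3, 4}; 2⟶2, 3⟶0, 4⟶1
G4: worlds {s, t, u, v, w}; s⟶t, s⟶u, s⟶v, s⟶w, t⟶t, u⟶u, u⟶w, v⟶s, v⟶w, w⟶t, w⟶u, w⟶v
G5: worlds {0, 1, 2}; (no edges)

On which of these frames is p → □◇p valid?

G5

This is the axiom for symmetry; its first-order frame correspondent is ∀x ∀y (Rxy → Ryx).
G1: fails — Rwu but not Ruw.
G2: fails — Rwx but not Rxw.
G3: fails — R41 but not R14.
G4: fails — Rwt but not Rtw.
G5: ✓.
Valid on: G5.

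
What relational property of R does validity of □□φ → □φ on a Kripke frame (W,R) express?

Suppose □□φ→□φ is valid. Take Rxy and set V(φ)={w : xR²w}. Then □□φ at x, so □φ at x, so φ at y, i.e. ∃z(Rxz∧Rzy).

density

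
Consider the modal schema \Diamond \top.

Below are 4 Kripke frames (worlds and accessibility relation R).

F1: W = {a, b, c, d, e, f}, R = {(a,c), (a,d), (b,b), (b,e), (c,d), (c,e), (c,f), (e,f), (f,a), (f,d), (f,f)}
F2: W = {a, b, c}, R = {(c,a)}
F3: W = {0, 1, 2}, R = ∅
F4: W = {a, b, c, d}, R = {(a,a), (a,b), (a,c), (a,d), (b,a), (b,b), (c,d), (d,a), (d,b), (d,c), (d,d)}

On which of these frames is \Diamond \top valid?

F4

Frame correspondent (Sahlqvist): \forall x \exists y Rxy — i.e. seriality.
F1: fails — world d has no successor.
F2: fails — world a has no successor.
F3: fails — world 0 has no successor.
F4: ✓.
Valid on: F4.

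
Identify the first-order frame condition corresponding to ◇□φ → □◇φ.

Suppose ◇□φ→□◇φ is valid. Take Rxy, Rxz and set V(φ)={w : Ryw}. Then □φ at y so ◇□φ at x, so □◇φ at x, so ◇φ at z, giving w with Rzw and Ryw.
Conversely, any frame satisfying ∀x ∀y ∀z (Rxy ∧ Rxz → ∃w (Ryw ∧ Rzw)) validates the schema.
So the correspondent is convergence.

Convergence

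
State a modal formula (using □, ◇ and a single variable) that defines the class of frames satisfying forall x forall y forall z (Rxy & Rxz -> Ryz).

◇ψ → □◇ψ

This is the Euclidean property; the standard corresponding axiom is 5: ◇ψ → □◇ψ.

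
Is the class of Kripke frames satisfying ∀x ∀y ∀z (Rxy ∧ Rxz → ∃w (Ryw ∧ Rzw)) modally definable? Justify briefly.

The condition is convergence. A defining modal formula is ◇□r → □◇r.

Definable; ◇□r → □◇r defines it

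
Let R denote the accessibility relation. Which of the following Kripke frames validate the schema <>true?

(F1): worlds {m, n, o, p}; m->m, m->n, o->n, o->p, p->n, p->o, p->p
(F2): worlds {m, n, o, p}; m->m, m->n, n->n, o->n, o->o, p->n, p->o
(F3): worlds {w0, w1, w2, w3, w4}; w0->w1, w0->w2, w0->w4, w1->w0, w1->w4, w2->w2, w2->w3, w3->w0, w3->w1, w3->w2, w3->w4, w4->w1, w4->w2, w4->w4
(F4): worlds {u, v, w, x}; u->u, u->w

(F2), (F3)

Frame correspondent (Sahlqvist): forall x exists y Rxy — i.e. seriality.
(F1): fails — world n has no successor.
(F2): satisfies the condition.
(F3): satisfies the condition.
(F4): fails — world v has no successor.
Valid on: (F2), (F3).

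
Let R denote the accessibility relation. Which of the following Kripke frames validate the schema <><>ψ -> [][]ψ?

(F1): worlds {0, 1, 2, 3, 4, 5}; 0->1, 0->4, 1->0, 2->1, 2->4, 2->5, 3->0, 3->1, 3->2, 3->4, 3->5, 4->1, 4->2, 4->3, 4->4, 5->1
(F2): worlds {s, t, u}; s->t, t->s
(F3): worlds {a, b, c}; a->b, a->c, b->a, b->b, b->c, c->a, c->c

(F2)

This is the axiom for a generalized confluence (Geach) condition; its first-order frame correspondent is forall x forall y forall z ((x R^2 y & x R^2 z) -> exists w (y = w & z = w)).
(F1): fails — 0R²0, 0R²1 but 0 ≠ 1.
(F2): ✓.
(F3): fails — aR²a, aR²b but a ≠ b.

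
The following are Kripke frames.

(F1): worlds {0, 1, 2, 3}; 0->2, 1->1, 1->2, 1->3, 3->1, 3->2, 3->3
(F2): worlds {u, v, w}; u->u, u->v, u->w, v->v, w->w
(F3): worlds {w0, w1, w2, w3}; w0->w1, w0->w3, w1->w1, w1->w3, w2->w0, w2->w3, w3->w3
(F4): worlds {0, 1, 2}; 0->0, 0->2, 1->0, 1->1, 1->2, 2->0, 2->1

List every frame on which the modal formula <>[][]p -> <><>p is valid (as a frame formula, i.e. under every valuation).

This is the axiom for a generalized confluence (Geach) condition; its first-order frame correspondent is forall x forall y (xRy -> exists w (y R^2 w & x R^2 w)).
(F1): fails — 0R2 but no w with 2R²w and 0R²w.
(F2): satisfies the condition.
(F3): satisfies the condition.
(F4): satisfies the condition.

(F2), (F3), (F4)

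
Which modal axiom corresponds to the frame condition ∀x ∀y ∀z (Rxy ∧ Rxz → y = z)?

The condition is partial functionality. The CD schema ◇r → □r defines it.
Suppose ◇r→□r is valid. Take Rxy, Rxz and set V(r)={y}. Then ◇r at x, so □r at x, so r at z, i.e. z=y.

◇r → □r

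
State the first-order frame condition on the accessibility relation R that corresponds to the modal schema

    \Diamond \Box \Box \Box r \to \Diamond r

\forall x \forall y (xRy \to \exists w (y R^3 w \wedge xRw))

This is a Sahlqvist (Geach-type) schema ◇^1□^3r → □^0◇^1r.
Minimal-valuation argument: fix x; take any y with xR^1y and any z with xR^0z. Set V(r) to the set of worlds R-reachable from y in exactly 3 steps. Then □^3r holds at y, so the antecedent holds at x; validity forces ◇^1r at z, giving a w with zR^1w and yR^3w.
First-order correspondent: \forall x \forall y (xRy \to \exists w (y R^3 w \wedge xRw)).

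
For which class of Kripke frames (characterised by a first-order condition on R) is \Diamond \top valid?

◇⊤ holds at w iff w has a successor, so frame-validity of ◇⊤ is exactly seriality. Equivalently via □A → ◇A:
Suppose □A→◇A is valid. At any x set V(A)=W. Then □A at x, so ◇A at x, so x has a successor.
Conversely, any frame satisfying \forall x \exists y Rxy validates the schema.
So the correspondent is seriality.

seriality: \forall x \exists y Rxy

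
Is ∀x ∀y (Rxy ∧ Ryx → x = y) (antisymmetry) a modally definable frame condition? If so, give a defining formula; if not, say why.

No

If a class were modally definable it would be closed under surjective bounded morphisms (Goldblatt–Thomason).
The 4-cycle (worlds w0,w1,w2,w3 with w0→w1→w2→w3→w0) is antisymmetric. Sending even-indexed worlds to • and odd-indexed worlds to ∘ is a surjective bounded morphism onto the two-world frame with •↔∘, which is not antisymmetric.
Hence antisymmetry is not modally definable.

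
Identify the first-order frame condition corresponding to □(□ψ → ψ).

shift-reflexivity: ∀x ∀y (Rxy → Ryy)

Suppose □(□ψ→ψ) is valid. Take Rxy and set V(ψ)={w : Ryw}. Then at y, □ψ holds; since □(□ψ→ψ) at x, □ψ→ψ at y, so ψ at y, i.e. Ryy.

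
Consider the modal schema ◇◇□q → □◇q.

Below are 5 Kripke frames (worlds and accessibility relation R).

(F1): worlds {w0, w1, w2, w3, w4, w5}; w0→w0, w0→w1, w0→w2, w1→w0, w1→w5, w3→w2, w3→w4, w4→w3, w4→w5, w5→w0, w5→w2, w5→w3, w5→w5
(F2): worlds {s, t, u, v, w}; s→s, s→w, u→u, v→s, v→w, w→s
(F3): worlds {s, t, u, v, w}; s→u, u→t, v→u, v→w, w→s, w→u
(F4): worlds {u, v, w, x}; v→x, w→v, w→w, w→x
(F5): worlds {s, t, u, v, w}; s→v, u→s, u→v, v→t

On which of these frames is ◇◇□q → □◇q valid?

Frame correspondent (Sahlqvist): ∀x ∀y ∀z ((xR²y ∧ xRz) → ∃w (yRw ∧ zRw)) — i.e. a generalized confluence (Geach) condition.
(F1): fails — w0R²w0, w0Rw2 but no w with w0Rw and w2Rw.
(F2): holds.
(F3): fails — sR²t, sRu but no w* with tRw* and uRw*.
(F4): fails — wR²v, wRx but no t with vRt and xRt.
(F5): fails — sR²t, sRv but no w* with tRw* and vRw*.

(F2)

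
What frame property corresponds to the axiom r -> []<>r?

This is the B axiom.
It corresponds to symmetry: forall x forall y (Rxy -> Ryx).

symmetry: forall x forall y (Rxy -> Ryx)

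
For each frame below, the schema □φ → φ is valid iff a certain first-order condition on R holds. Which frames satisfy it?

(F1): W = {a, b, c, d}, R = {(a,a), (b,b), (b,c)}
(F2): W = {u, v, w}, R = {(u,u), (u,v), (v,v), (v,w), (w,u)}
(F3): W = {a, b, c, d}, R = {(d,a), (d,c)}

none

This is the axiom for reflexivity; its first-order frame correspondent is ∀x Rxx.
(F1): fails — world c does not see itself.
(F2): fails — world w does not see itself.
(F3): fails — world a does not see itself.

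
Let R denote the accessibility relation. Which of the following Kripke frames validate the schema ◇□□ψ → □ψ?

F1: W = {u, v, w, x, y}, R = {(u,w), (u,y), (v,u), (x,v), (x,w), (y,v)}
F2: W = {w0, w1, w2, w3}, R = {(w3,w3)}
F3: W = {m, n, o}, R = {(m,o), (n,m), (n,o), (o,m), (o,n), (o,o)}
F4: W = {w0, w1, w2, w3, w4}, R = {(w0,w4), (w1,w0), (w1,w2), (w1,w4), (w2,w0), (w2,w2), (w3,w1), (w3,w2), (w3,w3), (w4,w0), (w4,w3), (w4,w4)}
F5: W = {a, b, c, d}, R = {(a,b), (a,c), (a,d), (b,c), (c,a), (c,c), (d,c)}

This is the axiom for a generalized confluence (Geach) condition; its first-order frame correspondent is ∀x ∀y ∀z ((xRy ∧ xRz) → ∃w (yR²w ∧ z = w)).
F1: fails — uRw, uRw but no t with wR²t and w=t.
F2: ✓.
F3: ✓.
F4: fails — w1Rw0, w1Rw2 but no w with w0R²w and w2=w.
F5: fails — aRb, aRb but no w with bR²w and b=w.
Valid on: F2, F3.

F2, F3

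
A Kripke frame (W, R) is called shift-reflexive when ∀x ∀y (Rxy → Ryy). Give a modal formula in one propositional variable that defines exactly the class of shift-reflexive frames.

□(□r → r)

A defining formula is □(□r → r) (the T□ axiom).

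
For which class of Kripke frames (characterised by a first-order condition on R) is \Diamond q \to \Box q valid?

partial functionality

Suppose ◇q→□q is valid. Take Rxy, Rxz and set V(q)={y}. Then ◇q at x, so □q at x, so q at z, i.e. z=y.
Conversely, on a frame with partial functionality the schema holds at every world under every valuation.
So the correspondent is partial functionality.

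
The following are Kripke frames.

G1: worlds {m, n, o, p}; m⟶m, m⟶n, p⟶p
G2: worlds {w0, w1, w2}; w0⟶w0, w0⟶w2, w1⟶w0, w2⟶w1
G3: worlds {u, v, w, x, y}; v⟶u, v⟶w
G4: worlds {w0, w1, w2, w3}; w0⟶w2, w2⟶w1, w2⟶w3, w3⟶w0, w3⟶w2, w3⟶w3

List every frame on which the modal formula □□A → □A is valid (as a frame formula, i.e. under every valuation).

G1

This is the axiom for density; its first-order frame correspondent is ∀x ∀y (Rxy → ∃z (Rxz ∧ Rzy)).
G1: satisfies the condition.
G2: fails — Rw2w1 but no z with Rw2z and Rzw1.
G3: fails — Rvu but no z with Rvz and Rzu.
G4: fails — Rw0w2 but no z with Rw0z and Rzw2.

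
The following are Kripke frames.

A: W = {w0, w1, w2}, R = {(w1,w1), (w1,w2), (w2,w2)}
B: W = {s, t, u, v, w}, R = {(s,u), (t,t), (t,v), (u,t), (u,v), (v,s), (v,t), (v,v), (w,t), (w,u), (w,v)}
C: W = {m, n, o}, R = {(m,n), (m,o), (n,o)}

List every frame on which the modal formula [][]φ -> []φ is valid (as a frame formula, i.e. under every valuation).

A

This is the axiom for density; its first-order frame correspondent is forall x forall y (Rxy -> exists z (Rxz & Rzy)).
A: satisfies the condition.
B: fails — Rwu but no z with Rwz and Rzu.
C: fails — Rno but no z with Rnz and Rzo.
Valid on: A.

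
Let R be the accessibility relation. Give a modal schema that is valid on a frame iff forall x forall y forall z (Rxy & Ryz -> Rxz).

A defining formula is □p → □□p (the 4 axiom).

□p → □□p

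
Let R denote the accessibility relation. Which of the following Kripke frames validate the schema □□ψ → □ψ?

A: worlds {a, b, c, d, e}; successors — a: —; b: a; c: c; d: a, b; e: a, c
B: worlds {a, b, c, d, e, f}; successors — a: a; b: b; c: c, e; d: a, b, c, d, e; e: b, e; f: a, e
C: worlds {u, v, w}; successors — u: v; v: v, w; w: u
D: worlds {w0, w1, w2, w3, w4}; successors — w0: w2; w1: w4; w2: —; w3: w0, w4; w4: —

The schema corresponds to density: ∀x ∀y (Rxy → ∃z (Rxz ∧ Rzy)).
A: fails — Rea but no z with Rez and Rza.
B: ✓.
C: fails — Rwu but no z with Rwz and Rzu.
D: fails — Rw0w2 but no z with Rw0z and Rzw2.

B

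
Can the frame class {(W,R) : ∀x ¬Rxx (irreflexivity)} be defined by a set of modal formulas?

If a class were modally definable it would be closed under surjective bounded morphisms (Goldblatt–Thomason).
The 2-cycle (worlds w0,w1 with w0→w1→w0) is irreflexive, and the map sending every world to a single reflexive point • is a surjective bounded morphism (forth: every edge maps to (•,•); back: every world has a successor). So any modal formula valid on the 2-cycle is also valid on the reflexive point, which is not irreflexive.
So the class is not modally definable.

Not definable by any modal formula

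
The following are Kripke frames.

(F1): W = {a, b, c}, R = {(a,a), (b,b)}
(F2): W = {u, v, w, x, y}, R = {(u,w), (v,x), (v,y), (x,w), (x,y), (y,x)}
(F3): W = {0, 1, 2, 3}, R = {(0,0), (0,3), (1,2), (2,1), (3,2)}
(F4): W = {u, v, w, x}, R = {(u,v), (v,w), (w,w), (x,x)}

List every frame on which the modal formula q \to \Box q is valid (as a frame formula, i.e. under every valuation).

The schema corresponds to a generalized confluence (Geach) condition: \forall x \forall z (xRz \to \exists w (x = w \wedge z = w)).
(F1): condition met.
(F2): fails — uRw but u ≠ w.
(F3): fails — 0R3 but 0 ≠ 3.
(F4): fails — uRv but u ≠ v.
Valid on: (F1).

(F1)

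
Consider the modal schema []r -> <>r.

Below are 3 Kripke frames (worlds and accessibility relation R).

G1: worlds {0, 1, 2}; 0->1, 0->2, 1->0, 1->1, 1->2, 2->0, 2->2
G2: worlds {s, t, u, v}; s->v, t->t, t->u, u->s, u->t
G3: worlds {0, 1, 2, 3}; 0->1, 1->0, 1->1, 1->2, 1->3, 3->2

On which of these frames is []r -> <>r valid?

This is the axiom for seriality; its first-order frame correspondent is forall x exists y Rxy.
G1: condition met.
G2: fails — world v has no successor.
G3: fails — world 2 has no successor.

G1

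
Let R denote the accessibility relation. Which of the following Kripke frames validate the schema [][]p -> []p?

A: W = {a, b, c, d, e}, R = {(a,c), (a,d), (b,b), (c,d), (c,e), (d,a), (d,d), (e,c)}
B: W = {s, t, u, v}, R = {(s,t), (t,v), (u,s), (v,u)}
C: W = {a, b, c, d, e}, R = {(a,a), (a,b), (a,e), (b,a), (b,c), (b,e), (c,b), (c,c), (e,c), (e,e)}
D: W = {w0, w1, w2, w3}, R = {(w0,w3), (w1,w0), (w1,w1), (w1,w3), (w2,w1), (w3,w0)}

Frame correspondent (Sahlqvist): forall x forall y (Rxy -> exists z (Rxz & Rzy)) — i.e. density.
A: fails — Rec but no z with Rez and Rzc.
B: fails — Rus but no z with Ruz and Rzs.
C: ✓.
D: fails — Rw3w0 but no z with Rw3z and Rzw0.

C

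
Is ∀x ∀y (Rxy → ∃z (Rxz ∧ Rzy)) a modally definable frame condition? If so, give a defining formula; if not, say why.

Definable; □□p → □p defines it

This is a Sahlqvist condition; the C4 axiom □□p → □p defines it.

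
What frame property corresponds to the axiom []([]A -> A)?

Shift-reflexivity

Suppose □(□A→A) is valid. Take Rxy and set V(A)={w : Ryw}. Then at y, □A holds; since □(□A→A) at x, □A→A at y, so A at y, i.e. Ryy.
Conversely, on a frame with shift-reflexivity the schema holds at every world under every valuation.
So the correspondent is shift-reflexivity.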